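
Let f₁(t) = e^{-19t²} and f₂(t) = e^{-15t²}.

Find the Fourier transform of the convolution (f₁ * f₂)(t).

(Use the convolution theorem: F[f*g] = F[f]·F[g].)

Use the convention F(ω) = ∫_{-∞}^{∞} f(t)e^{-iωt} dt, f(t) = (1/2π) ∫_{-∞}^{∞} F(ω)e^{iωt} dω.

F[f₁*f₂](ω) = \frac{\sqrt{285} \pi e^{- \frac{17 \omega^{2}}{570}}}{285}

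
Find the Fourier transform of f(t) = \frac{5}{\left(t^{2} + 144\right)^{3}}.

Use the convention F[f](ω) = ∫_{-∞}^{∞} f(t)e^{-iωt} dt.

F(ω) = \frac{5 \pi \left(48 \omega^{2} + 12 \left|{\omega}\right| + 1\right) e^{- 12 \left|{\omega}\right|}}{663552}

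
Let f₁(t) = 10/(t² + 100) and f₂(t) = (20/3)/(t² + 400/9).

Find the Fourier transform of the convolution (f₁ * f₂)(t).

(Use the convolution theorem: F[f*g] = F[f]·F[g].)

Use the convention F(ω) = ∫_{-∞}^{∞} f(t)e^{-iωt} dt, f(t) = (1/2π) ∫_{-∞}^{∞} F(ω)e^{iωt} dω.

F[f₁*f₂](ω) = \pi^{2} e^{- \frac{50 \left|{\omega}\right|}{3}}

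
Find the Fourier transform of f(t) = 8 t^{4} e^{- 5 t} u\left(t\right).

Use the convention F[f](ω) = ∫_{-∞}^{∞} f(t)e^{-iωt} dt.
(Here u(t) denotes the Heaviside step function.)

F(ω) = \frac{192}{\left(i \omega + 5\right)^{5}}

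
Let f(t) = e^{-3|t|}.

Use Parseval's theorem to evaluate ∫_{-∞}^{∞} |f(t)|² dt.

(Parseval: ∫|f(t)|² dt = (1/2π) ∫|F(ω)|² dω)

∫|f(t)|² dt = \frac{1}{3}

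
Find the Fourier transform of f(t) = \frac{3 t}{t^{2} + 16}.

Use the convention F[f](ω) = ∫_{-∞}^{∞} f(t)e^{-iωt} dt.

F(ω) = - 3 i \pi e^{- 4 \left|{\omega}\right|} \operatorname{sign}{\left(\omega \right)}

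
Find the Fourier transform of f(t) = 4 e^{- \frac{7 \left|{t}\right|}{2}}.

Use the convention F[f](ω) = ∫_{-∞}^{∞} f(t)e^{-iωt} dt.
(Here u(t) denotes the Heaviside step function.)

F(ω) = \frac{112}{4 \omega^{2} + 49}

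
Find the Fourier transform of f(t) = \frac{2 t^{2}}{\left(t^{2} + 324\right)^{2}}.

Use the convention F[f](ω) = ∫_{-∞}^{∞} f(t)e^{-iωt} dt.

F(ω) = \frac{\pi \left(1 - 18 \left|{\omega}\right|\right) e^{- 18 \left|{\omega}\right|}}{18}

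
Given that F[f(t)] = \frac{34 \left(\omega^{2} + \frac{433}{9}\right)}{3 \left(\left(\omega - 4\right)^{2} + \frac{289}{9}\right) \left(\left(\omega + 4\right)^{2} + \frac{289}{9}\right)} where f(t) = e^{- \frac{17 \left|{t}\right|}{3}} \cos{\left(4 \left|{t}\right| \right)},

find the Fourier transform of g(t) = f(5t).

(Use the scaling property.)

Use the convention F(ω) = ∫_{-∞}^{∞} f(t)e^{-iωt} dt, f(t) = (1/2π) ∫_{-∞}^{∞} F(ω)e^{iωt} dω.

F[g](ω) = \frac{510 \left(9 \omega^{2} + 10825\right)}{81 \omega^{4} + 65250 \omega^{2} + 117180625}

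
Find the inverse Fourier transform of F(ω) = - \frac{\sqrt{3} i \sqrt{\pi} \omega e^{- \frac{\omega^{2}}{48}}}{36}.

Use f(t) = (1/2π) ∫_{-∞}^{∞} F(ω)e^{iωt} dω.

f(t) = 4 t e^{- 12 t^{2}}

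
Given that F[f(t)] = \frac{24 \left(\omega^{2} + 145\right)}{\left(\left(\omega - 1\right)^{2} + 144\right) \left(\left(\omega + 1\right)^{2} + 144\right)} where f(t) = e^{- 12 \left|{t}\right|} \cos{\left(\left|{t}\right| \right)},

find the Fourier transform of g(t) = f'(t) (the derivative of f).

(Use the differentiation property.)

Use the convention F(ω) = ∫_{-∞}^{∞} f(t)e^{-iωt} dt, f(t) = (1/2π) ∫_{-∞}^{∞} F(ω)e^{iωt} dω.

F[g](ω) = \frac{24 i \omega \left(\omega^{2} + 145\right)}{\omega^{4} + 286 \omega^{2} + 21025}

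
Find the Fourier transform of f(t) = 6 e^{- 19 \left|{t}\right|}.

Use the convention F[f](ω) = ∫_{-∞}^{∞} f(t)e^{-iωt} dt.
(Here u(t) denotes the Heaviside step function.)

F(ω) = \frac{228}{\omega^{2} + 361}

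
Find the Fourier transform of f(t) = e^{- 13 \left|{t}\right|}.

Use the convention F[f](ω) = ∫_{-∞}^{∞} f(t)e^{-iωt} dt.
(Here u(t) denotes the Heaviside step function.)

F(ω) = \frac{26}{\omega^{2} + 169}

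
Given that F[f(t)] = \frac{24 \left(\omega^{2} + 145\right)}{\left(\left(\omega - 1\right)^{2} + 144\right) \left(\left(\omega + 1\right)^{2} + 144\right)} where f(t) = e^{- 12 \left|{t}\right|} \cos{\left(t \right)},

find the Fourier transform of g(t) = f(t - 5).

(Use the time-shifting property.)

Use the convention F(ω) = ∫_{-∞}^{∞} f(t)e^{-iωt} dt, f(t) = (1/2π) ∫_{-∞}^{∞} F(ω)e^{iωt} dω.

F[g](ω) = \frac{24 \left(\omega^{2} + 145\right) e^{- 5 i \omega}}{\omega^{4} + 286 \omega^{2} + 21025}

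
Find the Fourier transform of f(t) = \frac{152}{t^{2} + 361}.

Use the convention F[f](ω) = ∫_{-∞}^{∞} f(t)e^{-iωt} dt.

F(ω) = 8 \pi e^{- 19 \left|{\omega}\right|}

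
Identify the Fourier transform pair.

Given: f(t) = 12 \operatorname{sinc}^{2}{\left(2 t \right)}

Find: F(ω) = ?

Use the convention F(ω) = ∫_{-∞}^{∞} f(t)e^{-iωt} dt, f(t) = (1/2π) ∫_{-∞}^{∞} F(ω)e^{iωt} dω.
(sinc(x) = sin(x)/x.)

F(ω) = \begin{cases} \frac{3 \pi \left(4 - \left|{\omega}\right|\right)}{2} & \text{for}\: \omega > -4 \wedge \omega < 4 \\0 & \text{otherwise} \end{cases}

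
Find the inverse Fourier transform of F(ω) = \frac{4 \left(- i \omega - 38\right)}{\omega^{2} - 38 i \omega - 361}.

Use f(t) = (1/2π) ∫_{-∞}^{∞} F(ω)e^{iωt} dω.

f(t) = 4 \left(19 t + 1\right) e^{- 19 t} u\left(t\right)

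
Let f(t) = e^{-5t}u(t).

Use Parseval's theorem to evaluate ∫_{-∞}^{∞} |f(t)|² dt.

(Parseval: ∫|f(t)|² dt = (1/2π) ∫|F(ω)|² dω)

∫|f(t)|² dt = \frac{1}{10}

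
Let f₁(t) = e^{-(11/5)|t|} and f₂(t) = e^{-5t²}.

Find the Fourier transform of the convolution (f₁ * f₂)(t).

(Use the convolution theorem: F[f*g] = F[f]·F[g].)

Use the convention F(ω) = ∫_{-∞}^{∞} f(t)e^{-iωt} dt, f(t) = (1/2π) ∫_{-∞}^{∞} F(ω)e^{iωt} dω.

F[f₁*f₂](ω) = \frac{22 \sqrt{5} \sqrt{\pi} e^{- \frac{\omega^{2}}{20}}}{25 \omega^{2} + 121}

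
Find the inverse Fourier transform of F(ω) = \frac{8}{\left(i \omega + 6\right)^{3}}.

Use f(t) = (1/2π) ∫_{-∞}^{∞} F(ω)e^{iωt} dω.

f(t) = 4 t^{2} e^{- 6 t} u\left(t\right)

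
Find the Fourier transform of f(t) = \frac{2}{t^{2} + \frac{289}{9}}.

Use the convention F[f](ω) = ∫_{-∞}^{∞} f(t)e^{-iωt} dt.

F(ω) = \frac{6 \pi e^{- \frac{17 \left|{\omega}\right|}{3}}}{17}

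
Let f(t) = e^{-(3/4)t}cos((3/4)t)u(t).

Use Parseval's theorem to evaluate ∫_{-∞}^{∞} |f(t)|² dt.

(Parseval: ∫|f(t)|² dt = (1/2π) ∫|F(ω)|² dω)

∫|f(t)|² dt = \frac{1}{2}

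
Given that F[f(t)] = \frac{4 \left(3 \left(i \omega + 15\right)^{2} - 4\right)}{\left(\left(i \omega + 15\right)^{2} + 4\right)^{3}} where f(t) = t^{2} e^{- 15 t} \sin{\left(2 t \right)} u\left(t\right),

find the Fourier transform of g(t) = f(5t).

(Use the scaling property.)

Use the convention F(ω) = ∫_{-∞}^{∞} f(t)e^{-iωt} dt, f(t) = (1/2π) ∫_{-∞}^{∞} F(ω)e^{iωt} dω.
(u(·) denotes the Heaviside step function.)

F[g](ω) = \frac{500 \left(3 \left(i \omega + 75\right)^{2} - 100\right)}{\left(\left(i \omega + 75\right)^{2} + 100\right)^{3}}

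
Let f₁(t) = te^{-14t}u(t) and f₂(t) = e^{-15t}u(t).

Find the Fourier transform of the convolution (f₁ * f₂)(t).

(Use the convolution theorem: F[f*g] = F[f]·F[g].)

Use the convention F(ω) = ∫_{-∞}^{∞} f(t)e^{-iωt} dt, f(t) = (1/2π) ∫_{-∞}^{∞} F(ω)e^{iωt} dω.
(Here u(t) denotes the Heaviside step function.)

F[f₁*f₂](ω) = \frac{1}{\left(i \omega + 14\right)^{2} \left(i \omega + 15\right)}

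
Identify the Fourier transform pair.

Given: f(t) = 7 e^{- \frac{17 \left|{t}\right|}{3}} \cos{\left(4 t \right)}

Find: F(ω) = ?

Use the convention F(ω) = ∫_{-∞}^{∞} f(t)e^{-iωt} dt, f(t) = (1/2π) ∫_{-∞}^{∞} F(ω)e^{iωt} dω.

F(ω) = \frac{714 \left(9 \omega^{2} + 433\right)}{81 \omega^{4} + 2610 \omega^{2} + 187489}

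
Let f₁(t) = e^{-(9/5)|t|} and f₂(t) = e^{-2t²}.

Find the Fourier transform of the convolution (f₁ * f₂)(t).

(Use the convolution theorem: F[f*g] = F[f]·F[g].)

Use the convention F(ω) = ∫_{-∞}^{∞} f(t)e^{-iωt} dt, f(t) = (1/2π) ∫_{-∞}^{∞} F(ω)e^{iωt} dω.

F[f₁*f₂](ω) = \frac{45 \sqrt{2} \sqrt{\pi} e^{- \frac{\omega^{2}}{8}}}{25 \omega^{2} + 81}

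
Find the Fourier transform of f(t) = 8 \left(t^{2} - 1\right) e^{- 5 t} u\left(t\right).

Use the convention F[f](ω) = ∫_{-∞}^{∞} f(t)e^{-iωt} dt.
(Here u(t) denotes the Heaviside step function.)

F(ω) = \frac{8 \left(2 i \omega - \left(i \omega + 5\right)^{3} + 10\right)}{\left(i \omega + 5\right)^{4}}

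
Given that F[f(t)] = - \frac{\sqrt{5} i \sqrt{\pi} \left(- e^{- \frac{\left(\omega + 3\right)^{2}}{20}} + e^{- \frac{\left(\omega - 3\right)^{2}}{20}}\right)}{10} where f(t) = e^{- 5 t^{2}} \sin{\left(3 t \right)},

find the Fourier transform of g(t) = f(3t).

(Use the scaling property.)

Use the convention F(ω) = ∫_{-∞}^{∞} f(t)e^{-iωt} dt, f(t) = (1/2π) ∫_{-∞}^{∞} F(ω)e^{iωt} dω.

F[g](ω) = \frac{\sqrt{5} i \sqrt{\pi} \left(1 - e^{\frac{\omega}{5}}\right) e^{- \frac{\omega^{2}}{180} - \frac{\omega}{10} - \frac{9}{20}}}{30}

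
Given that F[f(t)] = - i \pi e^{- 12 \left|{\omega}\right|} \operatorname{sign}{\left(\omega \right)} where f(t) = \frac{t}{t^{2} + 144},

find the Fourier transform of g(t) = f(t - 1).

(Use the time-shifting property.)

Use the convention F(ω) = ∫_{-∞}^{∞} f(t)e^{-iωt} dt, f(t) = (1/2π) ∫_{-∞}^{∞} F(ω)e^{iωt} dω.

F[g](ω) = - i \pi e^{- i \omega} e^{- 12 \left|{\omega}\right|} \operatorname{sign}{\left(\omega \right)}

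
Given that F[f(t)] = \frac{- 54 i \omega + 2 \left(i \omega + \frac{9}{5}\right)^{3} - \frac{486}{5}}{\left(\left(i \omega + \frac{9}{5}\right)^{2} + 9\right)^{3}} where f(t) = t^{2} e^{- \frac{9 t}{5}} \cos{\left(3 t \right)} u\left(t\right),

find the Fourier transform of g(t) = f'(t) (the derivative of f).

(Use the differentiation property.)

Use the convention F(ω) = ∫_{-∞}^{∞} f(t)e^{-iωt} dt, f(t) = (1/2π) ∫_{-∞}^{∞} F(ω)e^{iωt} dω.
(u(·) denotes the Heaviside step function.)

F[g](ω) = - \frac{250 i \omega \left(3375 i \omega - \left(5 i \omega + 9\right)^{3} + 6075\right)}{\left(\left(5 i \omega + 9\right)^{2} + 225\right)^{3}}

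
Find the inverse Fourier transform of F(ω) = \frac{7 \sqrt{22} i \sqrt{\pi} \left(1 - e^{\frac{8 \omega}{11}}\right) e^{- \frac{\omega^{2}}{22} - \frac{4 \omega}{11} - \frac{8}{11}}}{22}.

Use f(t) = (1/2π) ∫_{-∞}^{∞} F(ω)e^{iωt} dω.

f(t) = 7 e^{- \frac{11 t^{2}}{2}} \sin{\left(4 t \right)}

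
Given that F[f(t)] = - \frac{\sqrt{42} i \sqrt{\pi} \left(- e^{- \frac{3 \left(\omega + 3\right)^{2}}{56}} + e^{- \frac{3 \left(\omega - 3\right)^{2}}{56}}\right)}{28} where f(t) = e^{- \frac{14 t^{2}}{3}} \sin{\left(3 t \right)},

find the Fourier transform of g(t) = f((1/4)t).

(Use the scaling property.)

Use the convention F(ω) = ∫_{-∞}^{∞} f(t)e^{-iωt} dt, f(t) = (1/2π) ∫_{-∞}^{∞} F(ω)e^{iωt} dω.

F[g](ω) = \frac{\sqrt{42} i \sqrt{\pi} \left(1 - e^{\frac{18 \omega}{7}}\right) e^{- \frac{6 \omega^{2}}{7} - \frac{9 \omega}{7} - \frac{27}{56}}}{7}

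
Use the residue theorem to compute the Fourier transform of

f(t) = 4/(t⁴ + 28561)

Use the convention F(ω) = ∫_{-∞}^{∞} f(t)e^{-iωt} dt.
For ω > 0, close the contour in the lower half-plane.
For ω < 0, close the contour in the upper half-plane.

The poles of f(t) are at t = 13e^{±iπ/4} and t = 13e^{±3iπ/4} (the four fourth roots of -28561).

Let g(z) = f(z)e^{-iωz}; for large |z| the factor e^{-iωz} decays in the lower half-plane when ω > 0 and in the upper half-plane when ω < 0.

Case ω > 0 (lower half-plane, clockwise contour ⇒ F(ω) = -2πi·ΣRes):
  Res_{z = - \frac{13 \sqrt{2}}{2} - \frac{13 \sqrt{2} i}{2}} g(z) = \frac{\sqrt{2} i \left(1 - i\right) e^{\frac{13 \sqrt{2} \omega \left(-1 + i\right)}{2}}}{4394}
  Res_{z = \frac{13 \sqrt{2}}{2} - \frac{13 \sqrt{2} i}{2}} g(z) = \frac{\sqrt{2} i \left(1 + i\right) e^{- \frac{13 \sqrt{2} \omega \left(1 + i\right)}{2}}}{4394}
  F(ω) = -2πi·ΣRes = \frac{\sqrt{2} \pi \left(\left(1 - i\right) e^{13 \sqrt{2} i \omega} + 1 + i\right) e^{- \frac{13 \sqrt{2} \omega \left(1 + i\right)}{2}}}{2197} = \frac{4 \pi e^{- \frac{13 \sqrt{2} \omega}{2}} \sin{\left(\frac{13 \sqrt{2} \omega}{2} + \frac{\pi}{4} \right)}}{2197}

Case ω < 0 (upper half-plane, counterclockwise contour ⇒ F(ω) = +2πi·ΣRes):
  Res_{z = \frac{13 \sqrt{2}}{2} + \frac{13 \sqrt{2} i}{2}} g(z) = \frac{\sqrt{2} i \left(-1 + i\right) e^{\frac{13 \sqrt{2} \omega \left(1 - i\right)}{2}}}{4394}
  Res_{z = - \frac{13 \sqrt{2}}{2} + \frac{13 \sqrt{2} i}{2}} g(z) = \frac{\sqrt{2} \left(1 - i\right) e^{\frac{13 \sqrt{2} \omega \left(1 + i\right)}{2}}}{4394}
  F(ω) = 2πi·ΣRes = - \frac{\sqrt{2} i \pi \left(i \left(1 - i\right) e^{\frac{13 \sqrt{2} \omega \left(1 - i\right)}{2}} - \left(1 - i\right) e^{\frac{13 \sqrt{2} \omega \left(1 + i\right)}{2}}\right)}{2197} = \frac{4 \pi e^{\frac{13 \sqrt{2} \omega}{2}} \cos{\left(\frac{13 \sqrt{2} \omega}{2} + \frac{\pi}{4} \right)}}{2197}

Both cases combine into a single formula in |ω|:

F(ω) = \frac{4 \pi e^{- \frac{13 \sqrt{2} \left|{\omega}\right|}{2}} \sin{\left(\frac{13 \sqrt{2} \left|{\omega}\right|}{2} + \frac{\pi}{4} \right)}}{2197}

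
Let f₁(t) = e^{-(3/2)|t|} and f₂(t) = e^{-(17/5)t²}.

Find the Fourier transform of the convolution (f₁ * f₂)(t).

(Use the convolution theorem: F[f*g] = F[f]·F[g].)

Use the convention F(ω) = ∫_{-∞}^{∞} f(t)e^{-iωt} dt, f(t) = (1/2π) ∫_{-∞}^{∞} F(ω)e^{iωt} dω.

F[f₁*f₂](ω) = \frac{12 \sqrt{85} \sqrt{\pi} e^{- \frac{5 \omega^{2}}{68}}}{17 \left(4 \omega^{2} + 9\right)}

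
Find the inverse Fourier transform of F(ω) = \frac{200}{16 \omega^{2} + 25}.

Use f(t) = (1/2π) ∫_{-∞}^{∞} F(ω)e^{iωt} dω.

f(t) = 5 e^{- \frac{5 \left|{t}\right|}{4}}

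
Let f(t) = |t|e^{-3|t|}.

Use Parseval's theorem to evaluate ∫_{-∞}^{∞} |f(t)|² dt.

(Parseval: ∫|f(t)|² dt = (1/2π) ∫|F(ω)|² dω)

∫|f(t)|² dt = \frac{1}{54}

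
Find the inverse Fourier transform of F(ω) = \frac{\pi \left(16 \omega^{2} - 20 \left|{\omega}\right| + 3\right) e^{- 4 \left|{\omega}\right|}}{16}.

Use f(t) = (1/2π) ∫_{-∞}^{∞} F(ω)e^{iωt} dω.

f(t) = \frac{2 t^{4}}{\left(t^{2} + 16\right)^{3}}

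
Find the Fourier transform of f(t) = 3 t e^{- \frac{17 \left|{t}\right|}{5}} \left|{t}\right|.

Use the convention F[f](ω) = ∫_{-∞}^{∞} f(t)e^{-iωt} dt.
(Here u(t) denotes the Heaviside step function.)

F(ω) = \frac{7500 i \omega \left(25 \omega^{2} - 867\right)}{\left(25 \omega^{2} + 289\right)^{3}}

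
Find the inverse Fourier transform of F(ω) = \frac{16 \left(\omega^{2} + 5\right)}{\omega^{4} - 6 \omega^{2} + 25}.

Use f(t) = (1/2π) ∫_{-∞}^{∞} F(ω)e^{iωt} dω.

f(t) = 8 e^{- \left|{t}\right|} \cos{\left(2 \left|{t}\right| \right)}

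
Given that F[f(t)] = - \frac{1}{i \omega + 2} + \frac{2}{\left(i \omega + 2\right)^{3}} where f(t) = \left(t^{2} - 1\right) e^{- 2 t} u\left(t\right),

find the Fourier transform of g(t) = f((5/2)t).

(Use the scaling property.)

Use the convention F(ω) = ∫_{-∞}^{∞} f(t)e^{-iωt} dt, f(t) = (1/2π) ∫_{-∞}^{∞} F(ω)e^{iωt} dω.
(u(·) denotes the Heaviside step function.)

F[g](ω) = \frac{25 i \omega - 2 \left(i \omega + 5\right)^{3} + 125}{2 \left(i \omega + 5\right)^{4}}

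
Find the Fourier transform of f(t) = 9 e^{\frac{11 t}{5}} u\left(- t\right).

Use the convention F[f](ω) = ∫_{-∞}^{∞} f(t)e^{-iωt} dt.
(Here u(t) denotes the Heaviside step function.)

F(ω) = - \frac{45}{5 i \omega - 11}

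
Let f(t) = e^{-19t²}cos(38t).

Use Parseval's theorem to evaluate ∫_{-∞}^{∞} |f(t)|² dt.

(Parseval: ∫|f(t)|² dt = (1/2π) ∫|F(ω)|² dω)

∫|f(t)|² dt = \frac{\sqrt{38} \sqrt{\pi} \left(1 + e^{38}\right)}{76 e^{38}}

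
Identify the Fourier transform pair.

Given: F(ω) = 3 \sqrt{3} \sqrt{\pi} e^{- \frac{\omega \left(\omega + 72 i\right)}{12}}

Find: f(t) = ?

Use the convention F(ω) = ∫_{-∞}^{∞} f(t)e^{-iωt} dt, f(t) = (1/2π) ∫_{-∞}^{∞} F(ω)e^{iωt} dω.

f(t) = 9 e^{- 3 \left(t - 6\right)^{2}}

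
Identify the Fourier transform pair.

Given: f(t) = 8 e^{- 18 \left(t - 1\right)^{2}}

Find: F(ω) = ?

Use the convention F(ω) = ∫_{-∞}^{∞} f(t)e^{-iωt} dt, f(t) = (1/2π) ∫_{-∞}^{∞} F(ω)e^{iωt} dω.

F(ω) = \frac{4 \sqrt{2} \sqrt{\pi} e^{- \omega \left(\frac{\omega}{72} + i\right)}}{3}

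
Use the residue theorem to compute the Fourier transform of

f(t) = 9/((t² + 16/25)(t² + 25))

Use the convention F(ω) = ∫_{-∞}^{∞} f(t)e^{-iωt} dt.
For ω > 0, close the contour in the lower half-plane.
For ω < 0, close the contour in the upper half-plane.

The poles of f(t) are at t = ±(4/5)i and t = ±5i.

Let g(z) = f(z)e^{-iωz}; for large |z| the factor e^{-iωz} decays in the lower half-plane when ω > 0 and in the upper half-plane when ω < 0.

Case ω > 0 (lower half-plane, clockwise contour ⇒ F(ω) = -2πi·ΣRes):
  Res_{z = - \frac{4 i}{5}} g(z) = \frac{375 i e^{- \frac{4 \omega}{5}}}{1624}
  Res_{z = - 5 i} g(z) = - \frac{15 i e^{- 5 \omega}}{406}
  F(ω) = -2πi·ΣRes = - \frac{15 \pi e^{- 5 \omega}}{203} + \frac{375 \pi e^{- \frac{4 \omega}{5}}}{812}

Case ω < 0 (upper half-plane, counterclockwise contour ⇒ F(ω) = +2πi·ΣRes):
  Res_{z = \frac{4 i}{5}} g(z) = - \frac{375 i e^{\frac{4 \omega}{5}}}{1624}
  Res_{z = 5 i} g(z) = \frac{15 i e^{5 \omega}}{406}
  F(ω) = 2πi·ΣRes = \frac{15 \pi \left(25 e^{\frac{4 \omega}{5}} - 4 e^{5 \omega}\right)}{812}

Both cases combine into a single formula in |ω|:

F(ω) = - \frac{15 \pi e^{- 5 \left|{\omega}\right|}}{203} + \frac{375 \pi e^{- \frac{4 \left|{\omega}\right|}{5}}}{812}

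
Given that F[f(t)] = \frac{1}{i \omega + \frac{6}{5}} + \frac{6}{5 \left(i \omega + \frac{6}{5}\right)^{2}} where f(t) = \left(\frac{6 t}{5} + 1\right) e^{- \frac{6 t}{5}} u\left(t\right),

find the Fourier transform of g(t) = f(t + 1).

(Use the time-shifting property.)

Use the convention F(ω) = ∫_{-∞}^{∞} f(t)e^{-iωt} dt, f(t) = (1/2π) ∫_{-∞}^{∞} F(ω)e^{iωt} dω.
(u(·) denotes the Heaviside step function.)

F[g](ω) = \frac{\left(- 25 i \omega - 60\right) e^{i \omega}}{25 \omega^{2} - 60 i \omega - 36}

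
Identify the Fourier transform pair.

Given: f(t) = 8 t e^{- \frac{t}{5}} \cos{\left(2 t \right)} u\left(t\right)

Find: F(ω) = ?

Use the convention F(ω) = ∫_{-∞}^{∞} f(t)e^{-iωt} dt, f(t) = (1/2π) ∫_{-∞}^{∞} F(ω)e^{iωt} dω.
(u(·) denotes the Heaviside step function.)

F(ω) = \frac{200 \left(\left(5 i \omega + 1\right)^{2} - 100\right)}{\left(\left(5 i \omega + 1\right)^{2} + 100\right)^{2}}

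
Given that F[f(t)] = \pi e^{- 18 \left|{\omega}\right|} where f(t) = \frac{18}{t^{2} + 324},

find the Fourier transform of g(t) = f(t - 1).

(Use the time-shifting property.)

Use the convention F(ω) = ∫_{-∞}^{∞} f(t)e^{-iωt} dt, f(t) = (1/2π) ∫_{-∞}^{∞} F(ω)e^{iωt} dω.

F[g](ω) = \pi e^{- i \omega - 18 \left|{\omega}\right|}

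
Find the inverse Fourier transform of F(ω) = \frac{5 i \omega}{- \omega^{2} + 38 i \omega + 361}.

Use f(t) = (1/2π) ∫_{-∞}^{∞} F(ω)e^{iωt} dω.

f(t) = 5 \left(1 - 19 t\right) e^{- 19 t} u\left(t\right)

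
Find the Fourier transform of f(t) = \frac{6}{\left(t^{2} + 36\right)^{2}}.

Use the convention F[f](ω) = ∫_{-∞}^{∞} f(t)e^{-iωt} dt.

F(ω) = \frac{\pi \left(6 \left|{\omega}\right| + 1\right) e^{- 6 \left|{\omega}\right|}}{72}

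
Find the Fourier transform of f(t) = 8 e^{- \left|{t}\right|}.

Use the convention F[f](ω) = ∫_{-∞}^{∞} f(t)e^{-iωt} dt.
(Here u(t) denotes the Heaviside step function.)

F(ω) = \frac{16}{\omega^{2} + 1}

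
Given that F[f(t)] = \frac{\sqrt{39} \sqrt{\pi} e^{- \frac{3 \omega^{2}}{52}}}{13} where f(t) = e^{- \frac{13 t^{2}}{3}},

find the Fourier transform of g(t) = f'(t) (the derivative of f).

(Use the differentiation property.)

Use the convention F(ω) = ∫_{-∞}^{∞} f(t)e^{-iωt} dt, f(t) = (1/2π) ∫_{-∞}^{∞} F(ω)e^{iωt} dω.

F[g](ω) = \frac{\sqrt{39} i \sqrt{\pi} \omega e^{- \frac{3 \omega^{2}}{52}}}{13}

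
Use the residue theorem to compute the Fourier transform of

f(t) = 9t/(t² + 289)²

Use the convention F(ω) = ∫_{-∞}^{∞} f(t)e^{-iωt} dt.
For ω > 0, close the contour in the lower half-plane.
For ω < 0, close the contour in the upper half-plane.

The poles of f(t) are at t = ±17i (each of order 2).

Let g(z) = f(z)e^{-iωz}; for large |z| the factor e^{-iωz} decays in the lower half-plane when ω > 0 and in the upper half-plane when ω < 0.

Case ω > 0 (lower half-plane, clockwise contour ⇒ F(ω) = -2πi·ΣRes):
  Res_{z = - 17 i} g(z) = \frac{9 \omega e^{- 17 \omega}}{68} (pole of order 2)
  F(ω) = -2πi·ΣRes = - \frac{9 i \pi \omega e^{- 17 \omega}}{34}

Case ω < 0 (upper half-plane, counterclockwise contour ⇒ F(ω) = +2πi·ΣRes):
  Res_{z = 17 i} g(z) = - \frac{9 \omega e^{17 \omega}}{68} (pole of order 2)
  F(ω) = 2πi·ΣRes = - \frac{9 i \pi \omega e^{17 \omega}}{34}

Both cases combine into a single formula in |ω|:

F(ω) = - \frac{9 i \pi \omega e^{- 17 \left|{\omega}\right|}}{34}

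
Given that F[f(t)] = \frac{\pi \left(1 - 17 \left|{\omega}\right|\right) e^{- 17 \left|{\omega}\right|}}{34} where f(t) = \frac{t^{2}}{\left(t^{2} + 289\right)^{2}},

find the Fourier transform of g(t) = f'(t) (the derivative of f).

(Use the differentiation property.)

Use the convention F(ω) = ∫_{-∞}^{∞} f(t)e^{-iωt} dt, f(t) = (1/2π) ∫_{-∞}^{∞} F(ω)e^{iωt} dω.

F[g](ω) = \frac{i \pi \omega \left(1 - 17 \left|{\omega}\right|\right) e^{- 17 \left|{\omega}\right|}}{34}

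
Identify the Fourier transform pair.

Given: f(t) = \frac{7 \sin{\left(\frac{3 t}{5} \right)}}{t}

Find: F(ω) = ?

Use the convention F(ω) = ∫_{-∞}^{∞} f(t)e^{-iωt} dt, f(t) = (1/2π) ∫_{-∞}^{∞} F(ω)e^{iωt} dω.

F(ω) = \begin{cases} 7 \pi & \text{for}\: \omega > - \frac{3}{5} \wedge \omega < \frac{3}{5} \\0 & \text{otherwise} \end{cases}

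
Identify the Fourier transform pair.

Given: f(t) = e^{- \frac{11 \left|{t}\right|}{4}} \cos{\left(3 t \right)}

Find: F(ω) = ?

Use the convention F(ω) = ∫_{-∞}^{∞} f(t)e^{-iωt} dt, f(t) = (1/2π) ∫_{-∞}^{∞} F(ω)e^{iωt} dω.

F(ω) = \frac{88 \left(16 \omega^{2} + 265\right)}{256 \omega^{4} - 736 \omega^{2} + 70225}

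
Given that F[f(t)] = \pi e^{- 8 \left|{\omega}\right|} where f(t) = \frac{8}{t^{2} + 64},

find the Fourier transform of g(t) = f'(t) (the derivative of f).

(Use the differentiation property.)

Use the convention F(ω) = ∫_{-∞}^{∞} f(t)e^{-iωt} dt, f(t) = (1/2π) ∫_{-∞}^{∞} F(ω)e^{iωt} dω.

F[g](ω) = i \pi \omega e^{- 8 \left|{\omega}\right|}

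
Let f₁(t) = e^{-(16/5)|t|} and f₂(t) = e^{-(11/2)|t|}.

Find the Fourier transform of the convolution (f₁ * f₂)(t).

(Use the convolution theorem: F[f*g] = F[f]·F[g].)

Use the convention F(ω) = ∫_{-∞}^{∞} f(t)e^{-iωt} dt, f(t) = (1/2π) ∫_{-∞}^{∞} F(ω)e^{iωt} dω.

F[f₁*f₂](ω) = \frac{7040}{100 \omega^{4} + 4049 \omega^{2} + 30976}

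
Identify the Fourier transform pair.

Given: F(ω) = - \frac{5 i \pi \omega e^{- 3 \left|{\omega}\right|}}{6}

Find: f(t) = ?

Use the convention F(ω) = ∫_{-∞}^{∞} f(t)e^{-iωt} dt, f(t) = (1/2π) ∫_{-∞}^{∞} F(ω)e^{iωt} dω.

f(t) = \frac{5 t}{\left(t^{2} + 9\right)^{2}}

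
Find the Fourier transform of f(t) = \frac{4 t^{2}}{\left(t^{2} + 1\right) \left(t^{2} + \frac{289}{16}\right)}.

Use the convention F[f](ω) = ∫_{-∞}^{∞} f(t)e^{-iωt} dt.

F(ω) = - \frac{64 \pi e^{- \left|{\omega}\right|}}{273} + \frac{272 \pi e^{- \frac{17 \left|{\omega}\right|}{4}}}{273}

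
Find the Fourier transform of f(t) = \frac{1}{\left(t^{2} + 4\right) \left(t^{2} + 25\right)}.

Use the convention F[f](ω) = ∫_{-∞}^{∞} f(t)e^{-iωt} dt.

F(ω) = \frac{\pi \left(5 e^{3 \left|{\omega}\right|} - 2\right) e^{- 5 \left|{\omega}\right|}}{210}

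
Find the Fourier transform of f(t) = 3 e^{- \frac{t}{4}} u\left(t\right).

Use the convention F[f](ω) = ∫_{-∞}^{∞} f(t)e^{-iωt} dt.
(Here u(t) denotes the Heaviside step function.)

F(ω) = \frac{12}{4 i \omega + 1}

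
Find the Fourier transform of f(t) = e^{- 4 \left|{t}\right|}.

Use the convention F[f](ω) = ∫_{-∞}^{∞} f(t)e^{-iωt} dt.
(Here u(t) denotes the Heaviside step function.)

F(ω) = \frac{8}{\omega^{2} + 16}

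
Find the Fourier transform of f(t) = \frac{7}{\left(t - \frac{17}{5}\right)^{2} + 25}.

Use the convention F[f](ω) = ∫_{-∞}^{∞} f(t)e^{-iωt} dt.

F(ω) = \frac{7 \pi e^{- \frac{17 i \omega}{5} - 5 \left|{\omega}\right|}}{5}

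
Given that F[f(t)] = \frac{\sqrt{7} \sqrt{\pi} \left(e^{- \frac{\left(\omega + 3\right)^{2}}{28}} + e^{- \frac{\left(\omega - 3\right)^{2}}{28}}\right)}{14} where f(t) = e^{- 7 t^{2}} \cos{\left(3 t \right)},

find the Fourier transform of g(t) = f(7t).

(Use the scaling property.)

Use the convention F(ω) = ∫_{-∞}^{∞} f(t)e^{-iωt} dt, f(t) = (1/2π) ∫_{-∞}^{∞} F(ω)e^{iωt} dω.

F[g](ω) = \frac{\sqrt{7} \sqrt{\pi} \left(e^{\frac{3 \omega}{49}} + 1\right) e^{- \frac{\omega^{2}}{1372} - \frac{3 \omega}{98} - \frac{9}{28}}}{98}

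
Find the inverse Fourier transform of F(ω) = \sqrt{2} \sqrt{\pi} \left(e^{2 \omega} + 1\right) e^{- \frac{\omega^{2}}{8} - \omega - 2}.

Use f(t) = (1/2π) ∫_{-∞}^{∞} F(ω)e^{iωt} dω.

f(t) = 4 e^{- 2 t^{2}} \cos{\left(4 t \right)}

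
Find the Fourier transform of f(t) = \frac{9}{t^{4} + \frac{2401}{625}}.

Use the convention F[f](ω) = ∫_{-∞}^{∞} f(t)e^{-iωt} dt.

F(ω) = \frac{1125 \pi e^{- \frac{7 \sqrt{2} \left|{\omega}\right|}{10}} \sin{\left(\frac{7 \sqrt{2} \left|{\omega}\right|}{10} + \frac{\pi}{4} \right)}}{343}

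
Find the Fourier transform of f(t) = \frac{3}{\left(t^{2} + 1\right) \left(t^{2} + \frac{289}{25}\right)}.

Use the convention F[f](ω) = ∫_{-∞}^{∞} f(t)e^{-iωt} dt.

F(ω) = \frac{25 \pi e^{- \left|{\omega}\right|}}{88} - \frac{125 \pi e^{- \frac{17 \left|{\omega}\right|}{5}}}{1496}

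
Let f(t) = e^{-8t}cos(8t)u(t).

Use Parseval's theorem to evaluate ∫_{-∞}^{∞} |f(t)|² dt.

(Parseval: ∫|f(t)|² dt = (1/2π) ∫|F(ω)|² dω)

∫|f(t)|² dt = \frac{3}{64}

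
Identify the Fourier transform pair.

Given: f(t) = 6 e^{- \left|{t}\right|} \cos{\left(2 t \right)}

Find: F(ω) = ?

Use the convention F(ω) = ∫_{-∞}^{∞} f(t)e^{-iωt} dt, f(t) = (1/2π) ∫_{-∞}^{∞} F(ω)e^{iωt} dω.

F(ω) = \frac{12 \left(\omega^{2} + 5\right)}{\omega^{4} - 6 \omega^{2} + 25}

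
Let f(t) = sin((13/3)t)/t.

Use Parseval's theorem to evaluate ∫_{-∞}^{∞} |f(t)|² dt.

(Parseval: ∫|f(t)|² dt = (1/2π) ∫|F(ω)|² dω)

∫|f(t)|² dt = \frac{13 \pi}{3}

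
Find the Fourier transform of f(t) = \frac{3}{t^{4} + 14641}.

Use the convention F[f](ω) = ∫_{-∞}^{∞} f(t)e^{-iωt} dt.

F(ω) = \frac{3 \pi e^{- \frac{11 \sqrt{2} \left|{\omega}\right|}{2}} \sin{\left(\frac{11 \sqrt{2} \left|{\omega}\right|}{2} + \frac{\pi}{4} \right)}}{1331}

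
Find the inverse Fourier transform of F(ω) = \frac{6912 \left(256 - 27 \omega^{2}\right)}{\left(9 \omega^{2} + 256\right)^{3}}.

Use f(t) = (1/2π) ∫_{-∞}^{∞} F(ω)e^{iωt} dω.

f(t) = 4 t^{2} e^{- \frac{16 \left|{t}\right|}{3}}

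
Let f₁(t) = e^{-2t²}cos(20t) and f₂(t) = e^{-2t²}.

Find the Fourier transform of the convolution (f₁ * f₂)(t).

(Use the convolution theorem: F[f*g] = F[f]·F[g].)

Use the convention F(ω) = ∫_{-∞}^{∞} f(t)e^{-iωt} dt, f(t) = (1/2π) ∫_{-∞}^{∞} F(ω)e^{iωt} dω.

F[f₁*f₂](ω) = \frac{\pi \left(e^{10 \omega} + 1\right) e^{- \frac{\omega^{2}}{4} - 5 \omega - 50}}{4}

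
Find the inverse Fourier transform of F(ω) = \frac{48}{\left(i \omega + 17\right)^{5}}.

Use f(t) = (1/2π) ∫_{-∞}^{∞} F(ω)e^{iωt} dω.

f(t) = 2 t^{4} e^{- 17 t} u\left(t\right)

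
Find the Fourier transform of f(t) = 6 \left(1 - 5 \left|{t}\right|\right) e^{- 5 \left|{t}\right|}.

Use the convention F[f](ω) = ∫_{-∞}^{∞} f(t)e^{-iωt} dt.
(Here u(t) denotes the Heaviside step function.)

F(ω) = \frac{120 \omega^{2}}{\left(\omega^{2} + 25\right)^{2}}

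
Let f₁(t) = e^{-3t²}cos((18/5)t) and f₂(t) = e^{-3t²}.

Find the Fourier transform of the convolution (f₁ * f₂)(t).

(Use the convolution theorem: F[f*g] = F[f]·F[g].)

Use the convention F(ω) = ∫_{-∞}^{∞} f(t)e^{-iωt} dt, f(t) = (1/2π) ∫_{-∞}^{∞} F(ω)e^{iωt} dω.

F[f₁*f₂](ω) = \frac{\pi \left(e^{\frac{6 \omega}{5}} + 1\right) e^{- \frac{\omega^{2}}{6} - \frac{3 \omega}{5} - \frac{27}{25}}}{6}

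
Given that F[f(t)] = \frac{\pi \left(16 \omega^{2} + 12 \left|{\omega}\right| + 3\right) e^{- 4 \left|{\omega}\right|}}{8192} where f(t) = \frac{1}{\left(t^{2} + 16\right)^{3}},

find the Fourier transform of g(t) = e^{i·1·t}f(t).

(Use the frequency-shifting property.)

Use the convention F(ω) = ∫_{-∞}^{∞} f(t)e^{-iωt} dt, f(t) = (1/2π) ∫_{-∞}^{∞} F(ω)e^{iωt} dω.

F[g](ω) = \frac{\pi \left(16 \left(\omega - 1\right)^{2} + 12 \left|{\omega - 1}\right| + 3\right) e^{- 4 \left|{\omega - 1}\right|}}{8192}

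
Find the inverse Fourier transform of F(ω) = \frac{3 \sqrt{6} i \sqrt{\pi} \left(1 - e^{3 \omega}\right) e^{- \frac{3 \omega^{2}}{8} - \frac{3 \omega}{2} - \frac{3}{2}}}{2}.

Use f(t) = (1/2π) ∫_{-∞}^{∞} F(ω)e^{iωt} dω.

f(t) = 6 e^{- \frac{2 t^{2}}{3}} \sin{\left(2 t \right)}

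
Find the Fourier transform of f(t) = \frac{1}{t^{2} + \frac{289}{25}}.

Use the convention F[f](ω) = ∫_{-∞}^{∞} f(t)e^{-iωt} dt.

F(ω) = \frac{5 \pi e^{- \frac{17 \left|{\omega}\right|}{5}}}{17}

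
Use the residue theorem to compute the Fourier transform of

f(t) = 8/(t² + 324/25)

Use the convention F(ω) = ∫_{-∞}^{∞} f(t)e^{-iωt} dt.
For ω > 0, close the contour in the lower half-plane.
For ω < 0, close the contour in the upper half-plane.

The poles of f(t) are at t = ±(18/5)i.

Let g(z) = f(z)e^{-iωz}; for large |z| the factor e^{-iωz} decays in the lower half-plane when ω > 0 and in the upper half-plane when ω < 0.

Case ω > 0 (lower half-plane, clockwise contour ⇒ F(ω) = -2πi·ΣRes):
  Res_{z = - \frac{18 i}{5}} g(z) = \frac{10 i e^{- \frac{18 \omega}{5}}}{9}
  F(ω) = -2πi·ΣRes = \frac{20 \pi e^{- \frac{18 \omega}{5}}}{9}

Case ω < 0 (upper half-plane, counterclockwise contour ⇒ F(ω) = +2πi·ΣRes):
  Res_{z = \frac{18 i}{5}} g(z) = - \frac{10 i e^{\frac{18 \omega}{5}}}{9}
  F(ω) = 2πi·ΣRes = \frac{20 \pi e^{\frac{18 \omega}{5}}}{9}

Both cases combine into a single formula in |ω|:

F(ω) = \frac{20 \pi e^{- \frac{18 \left|{\omega}\right|}{5}}}{9}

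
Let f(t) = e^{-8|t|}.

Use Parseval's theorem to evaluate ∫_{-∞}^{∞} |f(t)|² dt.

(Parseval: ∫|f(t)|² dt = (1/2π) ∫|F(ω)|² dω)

∫|f(t)|² dt = \frac{1}{8}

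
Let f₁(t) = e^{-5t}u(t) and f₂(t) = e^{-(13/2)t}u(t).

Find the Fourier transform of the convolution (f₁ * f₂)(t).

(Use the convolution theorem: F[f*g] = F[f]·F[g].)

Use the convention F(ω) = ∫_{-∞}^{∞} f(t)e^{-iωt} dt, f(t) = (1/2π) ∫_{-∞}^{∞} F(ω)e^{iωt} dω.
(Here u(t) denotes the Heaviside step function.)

F[f₁*f₂](ω) = \frac{2}{\left(i \omega + 5\right) \left(2 i \omega + 13\right)}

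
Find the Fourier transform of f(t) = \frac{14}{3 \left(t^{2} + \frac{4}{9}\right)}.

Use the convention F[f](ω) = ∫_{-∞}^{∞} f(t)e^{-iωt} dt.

F(ω) = 7 \pi e^{- \frac{2 \left|{\omega}\right|}{3}}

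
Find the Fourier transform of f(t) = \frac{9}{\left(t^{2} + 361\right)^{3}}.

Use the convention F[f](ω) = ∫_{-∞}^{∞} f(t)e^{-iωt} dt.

F(ω) = \frac{9 \pi \left(361 \omega^{2} + 57 \left|{\omega}\right| + 3\right) e^{- 19 \left|{\omega}\right|}}{19808792}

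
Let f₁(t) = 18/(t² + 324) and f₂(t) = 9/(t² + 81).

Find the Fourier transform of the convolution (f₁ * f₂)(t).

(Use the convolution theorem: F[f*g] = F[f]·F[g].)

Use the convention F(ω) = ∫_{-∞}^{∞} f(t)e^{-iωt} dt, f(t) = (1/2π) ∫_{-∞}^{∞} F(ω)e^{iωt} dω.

F[f₁*f₂](ω) = \pi^{2} e^{- 27 \left|{\omega}\right|}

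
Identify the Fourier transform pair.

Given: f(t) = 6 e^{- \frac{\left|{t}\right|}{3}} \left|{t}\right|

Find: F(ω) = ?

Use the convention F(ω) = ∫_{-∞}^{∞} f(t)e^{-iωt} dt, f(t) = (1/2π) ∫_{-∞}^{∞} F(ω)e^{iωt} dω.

F(ω) = \frac{108 \left(1 - 9 \omega^{2}\right)}{\left(9 \omega^{2} + 1\right)^{2}}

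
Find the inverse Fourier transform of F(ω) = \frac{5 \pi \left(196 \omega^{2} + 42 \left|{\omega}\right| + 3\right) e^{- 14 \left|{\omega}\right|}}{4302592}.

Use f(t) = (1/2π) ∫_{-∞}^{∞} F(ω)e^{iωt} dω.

f(t) = \frac{5}{\left(t^{2} + 196\right)^{3}}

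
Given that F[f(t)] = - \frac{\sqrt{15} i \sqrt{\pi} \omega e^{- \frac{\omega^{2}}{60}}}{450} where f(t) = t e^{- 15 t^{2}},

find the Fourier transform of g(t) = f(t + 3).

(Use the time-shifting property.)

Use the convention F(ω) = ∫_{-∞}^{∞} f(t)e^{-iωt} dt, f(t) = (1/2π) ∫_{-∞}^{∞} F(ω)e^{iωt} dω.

F[g](ω) = - \frac{\sqrt{15} i \sqrt{\pi} \omega e^{- \frac{\omega \left(\omega - 180 i\right)}{60}}}{450}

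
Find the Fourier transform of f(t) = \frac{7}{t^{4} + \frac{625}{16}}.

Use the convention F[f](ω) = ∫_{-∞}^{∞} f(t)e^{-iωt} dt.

F(ω) = \frac{56 \pi e^{- \frac{5 \sqrt{2} \left|{\omega}\right|}{4}} \sin{\left(\frac{5 \sqrt{2} \left|{\omega}\right|}{4} + \frac{\pi}{4} \right)}}{125}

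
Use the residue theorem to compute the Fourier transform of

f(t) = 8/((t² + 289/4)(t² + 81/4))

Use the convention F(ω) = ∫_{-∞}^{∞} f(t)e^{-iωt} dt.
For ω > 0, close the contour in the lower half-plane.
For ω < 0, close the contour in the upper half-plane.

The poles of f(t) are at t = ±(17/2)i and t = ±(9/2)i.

Let g(z) = f(z)e^{-iωz}; for large |z| the factor e^{-iωz} decays in the lower half-plane when ω > 0 and in the upper half-plane when ω < 0.

Case ω > 0 (lower half-plane, clockwise contour ⇒ F(ω) = -2πi·ΣRes):
  Res_{z = - \frac{17 i}{2}} g(z) = - \frac{2 i e^{- \frac{17 \omega}{2}}}{221}
  Res_{z = - \frac{9 i}{2}} g(z) = \frac{2 i e^{- \frac{9 \omega}{2}}}{117}
  F(ω) = -2πi·ΣRes = \frac{4 \pi \left(17 e^{4 \omega} - 9\right) e^{- \frac{17 \omega}{2}}}{1989}

Case ω < 0 (upper half-plane, counterclockwise contour ⇒ F(ω) = +2πi·ΣRes):
  Res_{z = \frac{17 i}{2}} g(z) = \frac{2 i e^{\frac{17 \omega}{2}}}{221}
  Res_{z = \frac{9 i}{2}} g(z) = - \frac{2 i e^{\frac{9 \omega}{2}}}{117}
  F(ω) = 2πi·ΣRes = \frac{4 \pi \left(17 - 9 e^{4 \omega}\right) e^{\frac{9 \omega}{2}}}{1989}

Both cases combine into a single formula in |ω|:

F(ω) = \frac{4 \pi \left(17 e^{4 \left|{\omega}\right|} - 9\right) e^{- \frac{17 \left|{\omega}\right|}{2}}}{1989}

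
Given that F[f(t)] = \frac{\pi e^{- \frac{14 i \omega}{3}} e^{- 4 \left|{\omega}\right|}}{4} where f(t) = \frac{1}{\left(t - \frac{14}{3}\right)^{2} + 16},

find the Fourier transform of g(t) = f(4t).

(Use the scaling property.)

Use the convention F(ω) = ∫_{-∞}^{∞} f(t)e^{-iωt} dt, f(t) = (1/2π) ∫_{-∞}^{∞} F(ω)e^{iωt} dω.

F[g](ω) = \frac{\pi e^{- \frac{7 i \omega}{6} - \left|{\omega}\right|}}{16}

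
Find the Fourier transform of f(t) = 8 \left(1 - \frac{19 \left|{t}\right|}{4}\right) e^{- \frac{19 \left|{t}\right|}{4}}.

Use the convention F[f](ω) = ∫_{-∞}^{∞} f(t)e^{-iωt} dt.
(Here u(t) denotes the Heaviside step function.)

F(ω) = \frac{38912 \omega^{2}}{\left(16 \omega^{2} + 361\right)^{2}}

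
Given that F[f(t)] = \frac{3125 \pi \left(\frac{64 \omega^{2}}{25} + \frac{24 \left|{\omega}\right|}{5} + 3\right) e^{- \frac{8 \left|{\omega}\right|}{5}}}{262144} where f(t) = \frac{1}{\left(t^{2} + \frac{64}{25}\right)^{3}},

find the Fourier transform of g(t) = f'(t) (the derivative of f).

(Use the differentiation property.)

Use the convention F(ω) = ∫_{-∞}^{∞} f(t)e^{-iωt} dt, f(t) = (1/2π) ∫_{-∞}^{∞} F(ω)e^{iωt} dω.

F[g](ω) = \frac{125 i \pi \omega \left(64 \omega^{2} + 120 \left|{\omega}\right| + 75\right) e^{- \frac{8 \left|{\omega}\right|}{5}}}{262144}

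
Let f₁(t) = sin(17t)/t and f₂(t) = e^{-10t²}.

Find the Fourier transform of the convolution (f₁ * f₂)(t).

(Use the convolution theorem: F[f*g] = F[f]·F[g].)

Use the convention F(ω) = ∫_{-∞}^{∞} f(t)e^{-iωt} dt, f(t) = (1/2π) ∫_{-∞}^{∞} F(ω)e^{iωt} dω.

F[f₁*f₂](ω) = \begin{cases} \frac{\sqrt{10} \pi^{\frac{3}{2}} e^{- \frac{\omega^{2}}{40}}}{10} & \text{for}\: \omega > -17 \wedge \omega < 17 \\0 & \text{otherwise} \end{cases}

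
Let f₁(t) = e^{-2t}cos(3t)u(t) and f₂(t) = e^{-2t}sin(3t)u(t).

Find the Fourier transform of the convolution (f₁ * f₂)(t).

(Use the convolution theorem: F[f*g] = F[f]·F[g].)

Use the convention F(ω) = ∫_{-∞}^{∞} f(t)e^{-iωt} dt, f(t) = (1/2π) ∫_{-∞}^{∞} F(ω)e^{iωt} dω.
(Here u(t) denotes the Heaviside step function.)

F[f₁*f₂](ω) = \frac{3 \left(i \omega + 2\right)}{\left(\left(i \omega + 2\right)^{2} + 9\right)^{2}}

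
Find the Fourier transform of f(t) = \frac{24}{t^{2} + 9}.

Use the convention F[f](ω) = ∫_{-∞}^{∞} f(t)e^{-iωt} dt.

F(ω) = 8 \pi e^{- 3 \left|{\omega}\right|}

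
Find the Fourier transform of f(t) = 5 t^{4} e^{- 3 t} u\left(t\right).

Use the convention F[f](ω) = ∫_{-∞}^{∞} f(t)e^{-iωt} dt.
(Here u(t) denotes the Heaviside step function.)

F(ω) = \frac{120}{\left(i \omega + 3\right)^{5}}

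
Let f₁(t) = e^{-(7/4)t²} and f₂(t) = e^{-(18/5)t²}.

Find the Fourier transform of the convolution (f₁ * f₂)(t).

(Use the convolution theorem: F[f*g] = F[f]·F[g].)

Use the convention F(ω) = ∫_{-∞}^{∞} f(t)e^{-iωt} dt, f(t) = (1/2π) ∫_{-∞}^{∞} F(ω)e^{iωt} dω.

F[f₁*f₂](ω) = \frac{\sqrt{70} \pi e^{- \frac{107 \omega^{2}}{504}}}{21}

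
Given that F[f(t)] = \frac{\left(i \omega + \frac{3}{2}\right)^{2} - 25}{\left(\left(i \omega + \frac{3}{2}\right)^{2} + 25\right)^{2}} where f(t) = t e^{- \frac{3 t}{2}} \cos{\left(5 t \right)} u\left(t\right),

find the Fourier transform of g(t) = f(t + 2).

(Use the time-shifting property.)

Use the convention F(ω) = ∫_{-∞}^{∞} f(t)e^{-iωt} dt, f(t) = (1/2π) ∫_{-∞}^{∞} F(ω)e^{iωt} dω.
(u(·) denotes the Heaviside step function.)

F[g](ω) = \frac{4 \left(\left(2 i \omega + 3\right)^{2} - 100\right) e^{2 i \omega}}{\left(\left(2 i \omega + 3\right)^{2} + 100\right)^{2}}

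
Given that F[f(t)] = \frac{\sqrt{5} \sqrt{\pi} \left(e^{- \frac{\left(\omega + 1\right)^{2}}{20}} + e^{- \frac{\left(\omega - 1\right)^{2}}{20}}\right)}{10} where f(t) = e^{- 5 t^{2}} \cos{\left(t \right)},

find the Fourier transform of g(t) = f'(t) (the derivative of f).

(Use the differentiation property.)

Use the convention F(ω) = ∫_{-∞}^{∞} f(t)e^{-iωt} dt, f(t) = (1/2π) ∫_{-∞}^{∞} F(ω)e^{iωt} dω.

F[g](ω) = \frac{\sqrt{5} i \sqrt{\pi} \omega \left(e^{\frac{\omega}{5}} + 1\right) e^{- \frac{\omega^{2}}{20} - \frac{\omega}{10} - \frac{1}{20}}}{10}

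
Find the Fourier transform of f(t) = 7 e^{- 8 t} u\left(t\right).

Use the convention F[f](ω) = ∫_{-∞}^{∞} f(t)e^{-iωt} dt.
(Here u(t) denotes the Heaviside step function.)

F(ω) = \frac{7}{i \omega + 8}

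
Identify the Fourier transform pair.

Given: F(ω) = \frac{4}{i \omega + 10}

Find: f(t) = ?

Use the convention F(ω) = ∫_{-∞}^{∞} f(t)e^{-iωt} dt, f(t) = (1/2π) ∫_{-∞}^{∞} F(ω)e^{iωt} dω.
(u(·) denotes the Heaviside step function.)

f(t) = 4 e^{- 10 t} u\left(t\right)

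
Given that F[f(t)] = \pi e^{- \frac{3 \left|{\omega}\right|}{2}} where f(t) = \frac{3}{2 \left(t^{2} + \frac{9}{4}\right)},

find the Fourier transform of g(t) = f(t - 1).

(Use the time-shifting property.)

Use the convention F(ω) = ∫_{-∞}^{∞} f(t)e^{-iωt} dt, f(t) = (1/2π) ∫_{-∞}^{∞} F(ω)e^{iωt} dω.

F[g](ω) = \pi e^{- i \omega - \frac{3 \left|{\omega}\right|}{2}}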